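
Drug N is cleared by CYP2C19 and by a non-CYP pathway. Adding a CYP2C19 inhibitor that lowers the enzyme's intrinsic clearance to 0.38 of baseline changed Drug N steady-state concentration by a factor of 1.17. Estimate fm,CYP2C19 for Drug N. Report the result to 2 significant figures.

Call the CYP2C19 fraction fm. After the interaction, CL_new/CL_old = fm × 0.38 + (1 − fm).
Steady-state concentration ratio = 1 / (new CL fraction), so new CL fraction = 1 / 1.17 = 0.8547.
fm × 0.38 + 1 − fm = 0.8547  ⇒  fm × (0.38 − 1) = −0.1453  ⇒  fm = 0.23.

0.23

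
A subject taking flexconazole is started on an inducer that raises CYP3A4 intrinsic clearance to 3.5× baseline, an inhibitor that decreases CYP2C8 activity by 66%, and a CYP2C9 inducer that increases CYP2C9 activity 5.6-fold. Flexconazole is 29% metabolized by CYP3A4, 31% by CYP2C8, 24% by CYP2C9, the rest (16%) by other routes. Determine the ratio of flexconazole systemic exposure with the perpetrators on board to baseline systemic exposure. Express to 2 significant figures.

CYP3A4: 0.29 × 3.5 = 1.015
CYP2C8: 0.31 × 0.34 = 0.1054
CYP2C9: 0.24 × 5.6 = 1.344
Other: 0.16 (unchanged)
CL_new/CL_old = 1.015 + 0.1054 + 1.344 + 0.16 = 2.6244.
Net systemic exposure ratio = 1 / 2.6244 = 0.38.

0.38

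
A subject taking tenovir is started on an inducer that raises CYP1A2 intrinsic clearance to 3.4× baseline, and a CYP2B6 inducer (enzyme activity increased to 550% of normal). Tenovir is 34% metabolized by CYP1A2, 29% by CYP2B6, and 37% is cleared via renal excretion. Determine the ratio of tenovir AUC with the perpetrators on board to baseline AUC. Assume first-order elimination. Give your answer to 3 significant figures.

The CYP1A2 pathway (34% of clearance) rises to 3.4× activity: 0.34 × 3.4 = 1.156.
The CYP2B6 pathway (29% of clearance) increases to 5.5× activity: 0.29 × 5.5 = 1.595.
The remaining 37% of clearance is unaffected.
Relative clearance = 1.156 + 1.595 + 0.37 = 3.121.
Net AUC ratio = 1 / 3.121 = 0.320.

0.320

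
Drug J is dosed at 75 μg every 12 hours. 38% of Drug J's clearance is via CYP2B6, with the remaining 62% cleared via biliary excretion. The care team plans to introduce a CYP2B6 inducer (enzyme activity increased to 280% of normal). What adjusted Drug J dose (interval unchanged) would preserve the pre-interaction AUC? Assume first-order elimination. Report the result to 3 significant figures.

The CYP2B6 pathway (38% of clearance) rises to 2.8× activity: 0.38 × 2.8 = 1.064.
The remaining 62% of clearance is unaffected.
New clearance relative to baseline: 1.064 + 0.62 = 1.684.
Exposure is unchanged when dose changes in proportion to clearance. New dose = 75 μg × 1.684 = 126 μg.

126 μg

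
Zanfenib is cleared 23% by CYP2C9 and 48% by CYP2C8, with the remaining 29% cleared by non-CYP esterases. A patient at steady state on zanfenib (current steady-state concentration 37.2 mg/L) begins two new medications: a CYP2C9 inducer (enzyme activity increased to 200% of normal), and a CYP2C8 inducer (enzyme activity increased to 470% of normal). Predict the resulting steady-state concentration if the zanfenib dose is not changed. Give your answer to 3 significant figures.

The CYP2C9 pathway (23% of clearance) increases to 2× activity: 0.23 × 2 = 0.46.
The CYP2C8 pathway (48% of clearance) is boosted to 4.7× activity: 0.48 × 4.7 = 2.256.
The remaining 29% of clearance is unaffected.
Relative clearance = 0.46 + 2.256 + 0.29 = 3.006.
New steady-state concentration = 37.2 / 3.006 = 12.4 mg/L (concentration scales inversely with clearance).

12.4 mg/L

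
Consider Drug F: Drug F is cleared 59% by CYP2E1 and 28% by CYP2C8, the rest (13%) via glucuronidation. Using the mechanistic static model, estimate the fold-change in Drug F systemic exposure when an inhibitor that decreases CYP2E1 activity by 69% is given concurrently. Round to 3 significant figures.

1.69

The CYP2E1 pathway (59% of clearance) is reduced to 0.31× activity: 0.59 × 0.31 = 0.1829.
CYP2C8 (28%) and the residual 13% are unaffected.
New clearance relative to baseline: 0.1829 + 0.28 + 0.13 = 0.5929.
Since systemic exposure ∝ 1/CL, the ratio is 1 / 0.5929 = 1.69.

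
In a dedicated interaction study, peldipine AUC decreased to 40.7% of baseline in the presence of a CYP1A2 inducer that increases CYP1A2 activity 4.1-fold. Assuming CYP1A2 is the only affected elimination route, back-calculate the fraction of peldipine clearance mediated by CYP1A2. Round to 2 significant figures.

0.47

Call the CYP1A2 fraction fm. After the interaction, CL_new/CL_old = fm × 4.1 + (1 − fm).
AUC ratio = 1 / (new CL fraction), so new CL fraction = 1 / 0.407 = 2.457.
fm × 4.1 + 1 − fm = 2.457  ⇒  fm × (4.1 − 1) = 1.457  ⇒  fm = 0.47.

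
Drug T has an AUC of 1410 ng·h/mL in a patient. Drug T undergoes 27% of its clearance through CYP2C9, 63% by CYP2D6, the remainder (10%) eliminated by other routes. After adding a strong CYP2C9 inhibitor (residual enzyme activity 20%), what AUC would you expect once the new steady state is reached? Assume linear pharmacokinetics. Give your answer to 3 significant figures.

The CYP2C9 pathway (27% of clearance) falls to 0.2× activity: 0.27 × 0.2 = 0.054.
CYP2D6 (63%) and the residual 10% are unaffected.
New clearance relative to baseline: 0.054 + 0.63 + 0.1 = 0.784.
AUC ∝ 1/CL, so new value = 1410 / 0.784 = 1.80 × 10³ ng·h/mL.

1.80 × 10³ ng·h/mL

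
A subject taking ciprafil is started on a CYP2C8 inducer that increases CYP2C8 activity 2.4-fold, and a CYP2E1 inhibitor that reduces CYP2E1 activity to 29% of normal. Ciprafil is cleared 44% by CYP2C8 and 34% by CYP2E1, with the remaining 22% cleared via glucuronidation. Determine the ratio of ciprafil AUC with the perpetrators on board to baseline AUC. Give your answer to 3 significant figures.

0.727

The CYP2C8 pathway (44% of clearance) increases to 2.4× activity: 0.44 × 2.4 = 1.056.
The CYP2E1 pathway (34% of clearance) drops to 0.29× activity: 0.34 × 0.29 = 0.0986.
The remaining 22% of clearance is unaffected.
New clearance relative to baseline: 1.056 + 0.0986 + 0.22 = 1.3746.
AUC ∝ 1/CL: fold-change = 1 / 1.3746 = 0.727.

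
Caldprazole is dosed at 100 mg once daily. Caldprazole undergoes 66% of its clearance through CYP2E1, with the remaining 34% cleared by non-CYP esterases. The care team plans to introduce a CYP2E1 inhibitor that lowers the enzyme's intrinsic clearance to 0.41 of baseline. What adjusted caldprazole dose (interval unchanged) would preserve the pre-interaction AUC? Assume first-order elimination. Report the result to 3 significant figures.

61.1 mg

The CYP2E1 pathway (66% of clearance) is reduced to 0.41× activity: 0.66 × 0.41 = 0.2706.
Non-CYP routes (34%) are unchanged.
Relative clearance = 0.2706 + 0.34 = 0.6106.
To maintain the same steady-state level, dose must scale with clearance: new dose = 100 × 0.6106 = 61.1 mg.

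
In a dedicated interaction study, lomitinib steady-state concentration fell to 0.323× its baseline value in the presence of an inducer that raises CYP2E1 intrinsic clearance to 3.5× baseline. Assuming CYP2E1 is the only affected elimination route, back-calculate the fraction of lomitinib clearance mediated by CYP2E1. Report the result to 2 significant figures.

Let fm be the CYP2E1 fraction. New clearance relative to baseline = fm × 3.5 + (1 − fm).
Steady-state concentration ratio = 1 / (new CL fraction), so new CL fraction = 1 / 0.323 = 3.096.
fm × 3.5 + 1 − fm = 3.096  ⇒  fm × (3.5 − 1) = 2.096  ⇒  fm = 0.84.

0.84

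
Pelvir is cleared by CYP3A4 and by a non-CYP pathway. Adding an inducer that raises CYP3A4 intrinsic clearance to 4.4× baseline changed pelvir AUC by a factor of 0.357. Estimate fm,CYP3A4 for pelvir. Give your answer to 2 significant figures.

Let x = fm,CYP3A4. Because AUC ∝ 1/CL, relative clearance rose to 1/0.357 = 2.801.
Setting x·4.4 + (1 − x) = 2.801 and solving: x = (2.801 − 1)/(4.4 − 1) = 0.53.

0.53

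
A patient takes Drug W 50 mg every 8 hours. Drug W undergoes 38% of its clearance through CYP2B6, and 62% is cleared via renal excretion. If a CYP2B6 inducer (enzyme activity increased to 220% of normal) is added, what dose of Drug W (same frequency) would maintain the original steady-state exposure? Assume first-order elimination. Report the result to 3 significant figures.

The CYP2B6 pathway (38% of clearance) rises to 2.2× activity: 0.38 × 2.2 = 0.836.
Non-CYP routes (62%) are unchanged.
Relative clearance = 0.836 + 0.62 = 1.456.
To maintain the same steady-state level, dose must scale with clearance: new dose = 50 × 1.456 = 72.8 mg.

72.8 mg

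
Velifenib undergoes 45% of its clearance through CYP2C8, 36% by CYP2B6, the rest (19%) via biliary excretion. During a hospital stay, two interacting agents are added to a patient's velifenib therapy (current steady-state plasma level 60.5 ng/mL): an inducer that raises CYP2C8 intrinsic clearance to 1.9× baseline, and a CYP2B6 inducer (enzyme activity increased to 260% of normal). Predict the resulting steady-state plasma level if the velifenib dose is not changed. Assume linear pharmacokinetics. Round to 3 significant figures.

30.5 ng/mL

CYP2C8: 0.45 × 1.9 = 0.855
CYP2B6: 0.36 × 2.6 = 0.936
Other: 0.19 (unchanged)
New clearance relative to baseline: 0.855 + 0.936 + 0.19 = 1.981.
Dividing the baseline by the relative clearance: 60.5 / 1.981 = 30.5 ng/mL.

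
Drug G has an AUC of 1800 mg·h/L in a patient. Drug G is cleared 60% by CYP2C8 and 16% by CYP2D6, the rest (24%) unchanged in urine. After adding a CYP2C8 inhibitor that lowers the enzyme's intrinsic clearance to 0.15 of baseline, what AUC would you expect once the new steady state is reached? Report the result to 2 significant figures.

3.7 × 10³ mg·h/L

The CYP2C8 pathway (60% of clearance) drops to 0.15× activity: 0.6 × 0.15 = 0.09.
CYP2D6 (16%) and the residual 24% are unaffected.
Relative clearance = 0.09 + 0.16 + 0.24 = 0.49.
AUC ∝ 1/CL, so new value = 1800 / 0.49 = 3.7 × 10³ mg·h/L.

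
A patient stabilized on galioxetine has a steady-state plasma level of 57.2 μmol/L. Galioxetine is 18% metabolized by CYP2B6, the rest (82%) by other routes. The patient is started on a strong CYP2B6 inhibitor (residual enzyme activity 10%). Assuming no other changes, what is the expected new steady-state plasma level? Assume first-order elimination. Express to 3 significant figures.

68.3 μmol/L

CYP2B6: 0.18 × 0.1 = 0.018
Other: 0.82 (unchanged)
New clearance relative to baseline: 0.018 + 0.82 = 0.838.
New steady-state plasma level = baseline ÷ relative clearance = 57.2 / 0.838 = 68.3 μmol/L.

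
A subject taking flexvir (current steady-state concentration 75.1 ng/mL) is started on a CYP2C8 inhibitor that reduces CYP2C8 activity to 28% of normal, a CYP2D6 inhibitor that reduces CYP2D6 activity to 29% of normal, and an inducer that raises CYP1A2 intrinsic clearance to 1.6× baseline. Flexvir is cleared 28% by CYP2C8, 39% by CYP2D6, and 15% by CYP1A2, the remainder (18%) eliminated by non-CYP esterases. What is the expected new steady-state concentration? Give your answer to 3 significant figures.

The CYP2C8 pathway (28% of clearance) falls to 0.28× activity: 0.28 × 0.28 = 0.0784.
The CYP2D6 pathway (39% of clearance) is reduced to 0.29× activity: 0.39 × 0.29 = 0.1131.
The CYP1A2 pathway (15% of clearance) increases to 1.6× activity: 0.15 × 1.6 = 0.24.
The remaining 18% of clearance is unaffected.
Relative clearance = 0.0784 + 0.1131 + 0.24 + 0.18 = 0.6115.
New steady-state concentration = 75.1 / 0.6115 = 123 ng/mL (concentration scales inversely with clearance).

123 ng/mL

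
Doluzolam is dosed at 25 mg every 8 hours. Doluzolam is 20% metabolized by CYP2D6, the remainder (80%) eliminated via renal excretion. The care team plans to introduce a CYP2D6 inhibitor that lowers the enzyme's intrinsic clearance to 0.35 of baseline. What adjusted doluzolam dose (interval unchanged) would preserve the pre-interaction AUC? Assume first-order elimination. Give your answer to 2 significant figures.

The CYP2D6 pathway (20% of clearance) drops to 0.35× activity: 0.2 × 0.35 = 0.07.
The remaining 80% of clearance is unaffected.
Relative clearance = 0.07 + 0.8 = 0.87.
Exposure is unchanged when dose changes in proportion to clearance. New dose = 25 mg × 0.87 = 22 mg.

22 mg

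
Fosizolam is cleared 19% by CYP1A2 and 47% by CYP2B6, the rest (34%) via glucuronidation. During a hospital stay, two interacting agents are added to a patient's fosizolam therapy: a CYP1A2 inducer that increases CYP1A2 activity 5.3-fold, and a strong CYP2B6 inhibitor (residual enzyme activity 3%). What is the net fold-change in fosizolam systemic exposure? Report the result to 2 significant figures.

The CYP1A2 pathway (19% of clearance) is boosted to 5.3× activity: 0.19 × 5.3 = 1.007.
The CYP2B6 pathway (47% of clearance) falls to 0.03× activity: 0.47 × 0.03 = 0.0141.
Non-CYP routes (34%) are unchanged.
New clearance relative to baseline: 1.007 + 0.0141 + 0.34 = 1.3611.
Net systemic exposure ratio = 1 / 1.3611 = 0.73.

0.73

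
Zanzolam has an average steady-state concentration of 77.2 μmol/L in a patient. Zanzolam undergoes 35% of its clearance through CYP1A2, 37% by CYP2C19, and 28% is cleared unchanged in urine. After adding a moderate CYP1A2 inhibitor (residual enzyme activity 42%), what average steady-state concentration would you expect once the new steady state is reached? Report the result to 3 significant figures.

96.9 μmol/L

The CYP1A2 pathway (35% of clearance) falls to 0.42× activity: 0.35 × 0.42 = 0.147.
CYP2C19 (37%) and the residual 28% are unaffected.
New clearance relative to baseline: 0.147 + 0.37 + 0.28 = 0.797.
Average steady-state concentration ∝ 1/CL, so new value = 77.2 / 0.797 = 96.9 μmol/L.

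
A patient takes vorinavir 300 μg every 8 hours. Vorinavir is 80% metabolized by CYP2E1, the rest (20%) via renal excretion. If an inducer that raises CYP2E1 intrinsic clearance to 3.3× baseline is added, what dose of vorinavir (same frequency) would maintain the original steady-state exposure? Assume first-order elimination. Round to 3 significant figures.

The CYP2E1 pathway (80% of clearance) is boosted to 3.3× activity: 0.8 × 3.3 = 2.64.
Non-CYP routes (20%) are unchanged.
New clearance relative to baseline: 2.64 + 0.2 = 2.84.
To maintain the same steady-state level, dose must scale with clearance: new dose = 300 × 2.84 = 852 μg.

852 μg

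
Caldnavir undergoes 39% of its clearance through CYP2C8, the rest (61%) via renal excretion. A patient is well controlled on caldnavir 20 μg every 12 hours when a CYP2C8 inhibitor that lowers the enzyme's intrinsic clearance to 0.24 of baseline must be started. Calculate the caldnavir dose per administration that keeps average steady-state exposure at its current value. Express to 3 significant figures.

14.1 μg

The CYP2C8 pathway (39% of clearance) falls to 0.24× activity: 0.39 × 0.24 = 0.0936.
Non-CYP routes (61%) are unchanged.
Relative clearance = 0.0936 + 0.61 = 0.7036.
Exposure is unchanged when dose changes in proportion to clearance. New dose = 20 μg × 0.7036 = 14.1 μg.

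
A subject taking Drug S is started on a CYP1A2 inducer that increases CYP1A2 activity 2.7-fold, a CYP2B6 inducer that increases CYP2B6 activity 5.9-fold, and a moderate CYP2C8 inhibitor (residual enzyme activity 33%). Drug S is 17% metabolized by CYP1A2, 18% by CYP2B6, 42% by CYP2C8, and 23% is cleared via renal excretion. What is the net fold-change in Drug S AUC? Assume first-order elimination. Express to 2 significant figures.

CYP1A2: 0.17 × 2.7 = 0.459
CYP2B6: 0.18 × 5.9 = 1.062
CYP2C8: 0.42 × 0.33 = 0.1386
Other: 0.23 (unchanged)
New clearance relative to baseline: 0.459 + 1.062 + 0.1386 + 0.23 = 1.8896.
Net AUC ratio = 1 / 1.8896 = 0.53.

0.53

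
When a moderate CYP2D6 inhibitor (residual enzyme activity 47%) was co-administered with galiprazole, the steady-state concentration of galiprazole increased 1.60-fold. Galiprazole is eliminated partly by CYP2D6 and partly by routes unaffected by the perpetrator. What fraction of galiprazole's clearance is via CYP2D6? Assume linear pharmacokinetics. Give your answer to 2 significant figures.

0.71

Call the CYP2D6 fraction fm. After the interaction, CL_new/CL_old = fm × 0.47 + (1 − fm).
Steady-state concentration ratio = 1 / (new CL fraction), so new CL fraction = 1 / 1.60 = 0.625.
fm × 0.47 + 1 − fm = 0.625  ⇒  fm × (0.47 − 1) = −0.375  ⇒  fm = 0.71.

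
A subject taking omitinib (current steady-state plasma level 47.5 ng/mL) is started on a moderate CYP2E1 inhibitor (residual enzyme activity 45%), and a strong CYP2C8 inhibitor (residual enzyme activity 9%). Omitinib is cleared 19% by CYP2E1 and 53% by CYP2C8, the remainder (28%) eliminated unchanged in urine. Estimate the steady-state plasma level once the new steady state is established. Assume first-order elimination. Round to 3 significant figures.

115 ng/mL

The CYP2E1 pathway (19% of clearance) drops to 0.45× activity: 0.19 × 0.45 = 0.0855.
The CYP2C8 pathway (53% of clearance) falls to 0.09× activity: 0.53 × 0.09 = 0.0477.
Non-CYP routes (28%) are unchanged.
CL_new/CL_old = 0.0855 + 0.0477 + 0.28 = 0.4132.
Dividing the baseline by the relative clearance: 47.5 / 0.4132 = 115 ng/mL.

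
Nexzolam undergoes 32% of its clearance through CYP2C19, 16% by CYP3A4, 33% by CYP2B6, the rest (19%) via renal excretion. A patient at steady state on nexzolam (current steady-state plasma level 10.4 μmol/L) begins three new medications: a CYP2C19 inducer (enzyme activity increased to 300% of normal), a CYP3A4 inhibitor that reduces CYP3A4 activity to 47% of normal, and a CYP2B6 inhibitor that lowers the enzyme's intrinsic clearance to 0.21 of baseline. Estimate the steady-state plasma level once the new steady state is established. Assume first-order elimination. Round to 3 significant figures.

The CYP2C19 pathway (32% of clearance) is boosted to 3× activity: 0.32 × 3 = 0.96.
The CYP3A4 pathway (16% of clearance) is reduced to 0.47× activity: 0.16 × 0.47 = 0.0752.
The CYP2B6 pathway (33% of clearance) falls to 0.21× activity: 0.33 × 0.21 = 0.0693.
Non-CYP routes (19%) are unchanged.
Relative clearance = 0.96 + 0.0752 + 0.0693 + 0.19 = 1.2945.
Dividing the baseline by the relative clearance: 10.4 / 1.2945 = 8.03 μmol/L.

8.03 μmol/L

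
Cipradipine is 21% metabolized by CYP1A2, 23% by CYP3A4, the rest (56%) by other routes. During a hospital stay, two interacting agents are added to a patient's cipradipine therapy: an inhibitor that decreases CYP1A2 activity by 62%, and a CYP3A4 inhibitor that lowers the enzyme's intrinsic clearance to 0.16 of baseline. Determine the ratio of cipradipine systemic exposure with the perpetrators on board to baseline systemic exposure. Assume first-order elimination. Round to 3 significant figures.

1.48

The CYP1A2 pathway (21% of clearance) falls to 0.38× activity: 0.21 × 0.38 = 0.0798.
The CYP3A4 pathway (23% of clearance) is reduced to 0.16× activity: 0.23 × 0.16 = 0.0368.
Non-CYP routes (56%) are unchanged.
New clearance relative to baseline: 0.0798 + 0.0368 + 0.56 = 0.6766.
Systemic exposure ∝ 1/CL: fold-change = 1 / 0.6766 = 1.48.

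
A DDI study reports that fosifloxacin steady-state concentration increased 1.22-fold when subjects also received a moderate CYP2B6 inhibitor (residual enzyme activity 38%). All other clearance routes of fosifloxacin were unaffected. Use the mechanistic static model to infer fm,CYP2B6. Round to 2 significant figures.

0.29

Let fm be the CYP2B6 fraction. New clearance relative to baseline = fm × 0.38 + (1 − fm).
Steady-state concentration ratio = 1 / (new CL fraction), so new CL fraction = 1 / 1.22 = 0.8197.
fm × 0.38 + 1 − fm = 0.8197  ⇒  fm × (0.38 − 1) = −0.1803  ⇒  fm = 0.29.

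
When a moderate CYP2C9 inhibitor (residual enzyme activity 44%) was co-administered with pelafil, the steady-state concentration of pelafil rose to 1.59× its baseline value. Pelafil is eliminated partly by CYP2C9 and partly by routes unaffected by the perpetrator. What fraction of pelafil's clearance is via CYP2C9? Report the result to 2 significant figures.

0.66

CL'/CL = 1 / 1.59 = 0.6289
0.44·fm + (1 − fm) = 0.6289
fm = (0.6289 − 1) / (0.44 − 1) = 0.66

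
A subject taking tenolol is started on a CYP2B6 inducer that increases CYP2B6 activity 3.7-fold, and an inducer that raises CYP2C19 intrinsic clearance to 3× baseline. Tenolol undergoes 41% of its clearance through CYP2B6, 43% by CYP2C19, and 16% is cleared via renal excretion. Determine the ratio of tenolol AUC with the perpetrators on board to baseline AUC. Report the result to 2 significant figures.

CYP2B6: 0.41 × 3.7 = 1.517
CYP2C19: 0.43 × 3 = 1.29
Other: 0.16 (unchanged)
CL_new/CL_old = 1.517 + 1.29 + 0.16 = 2.967.
Net AUC ratio = 1 / 2.967 = 0.34.

0.34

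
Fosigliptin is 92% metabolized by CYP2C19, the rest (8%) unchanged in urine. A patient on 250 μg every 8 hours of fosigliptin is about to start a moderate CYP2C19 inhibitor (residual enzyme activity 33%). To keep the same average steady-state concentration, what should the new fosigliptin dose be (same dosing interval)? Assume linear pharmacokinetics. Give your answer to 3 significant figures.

95.9 μg

The CYP2C19 pathway (92% of clearance) is reduced to 0.33× activity: 0.92 × 0.33 = 0.3036.
Non-CYP routes (8%) are unchanged.
Relative clearance = 0.3036 + 0.08 = 0.3836.
Css,avg = (dose rate)/CL, so holding Css fixed requires dose ∝ CL: 250 × 0.3836 = 95.9 μg.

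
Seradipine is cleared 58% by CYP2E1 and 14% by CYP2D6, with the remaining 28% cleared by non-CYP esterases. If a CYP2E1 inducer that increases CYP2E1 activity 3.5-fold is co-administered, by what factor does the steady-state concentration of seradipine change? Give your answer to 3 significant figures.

0.408

The CYP2E1 pathway (58% of clearance) increases to 3.5× activity: 0.58 × 3.5 = 2.03.
CYP2D6 (14%) and the residual 28% are unaffected.
CL_new/CL_old = 2.03 + 0.14 + 0.28 = 2.45.
Steady-state concentration ratio = CL_old/CL_new = 1 / 2.45 = 0.408.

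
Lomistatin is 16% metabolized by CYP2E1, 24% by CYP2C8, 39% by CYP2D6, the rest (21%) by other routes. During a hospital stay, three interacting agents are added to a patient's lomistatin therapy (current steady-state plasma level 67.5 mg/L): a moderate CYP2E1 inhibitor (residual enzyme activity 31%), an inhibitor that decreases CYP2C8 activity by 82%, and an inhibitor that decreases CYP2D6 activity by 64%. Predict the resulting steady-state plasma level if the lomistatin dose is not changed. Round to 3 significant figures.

152 mg/L

The CYP2E1 pathway (16% of clearance) drops to 0.31× activity: 0.16 × 0.31 = 0.0496.
The CYP2C8 pathway (24% of clearance) drops to 0.18× activity: 0.24 × 0.18 = 0.0432.
The CYP2D6 pathway (39% of clearance) is reduced to 0.36× activity: 0.39 × 0.36 = 0.1404.
The remaining 21% of clearance is unaffected.
New clearance relative to baseline: 0.0496 + 0.0432 + 0.1404 + 0.21 = 0.4432.
Steady-state plasma level ∝ 1/CL: new value = 67.5 / 0.4432 = 152 mg/L.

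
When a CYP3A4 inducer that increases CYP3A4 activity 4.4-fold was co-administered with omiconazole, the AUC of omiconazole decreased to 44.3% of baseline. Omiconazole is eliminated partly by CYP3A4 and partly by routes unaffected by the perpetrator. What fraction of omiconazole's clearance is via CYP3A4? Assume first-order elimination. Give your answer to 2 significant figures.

0.37

Let x = fm,CYP3A4. Because AUC ∝ 1/CL, relative clearance rose to 1/0.443 = 2.257.
Setting x·4.4 + (1 − x) = 2.257 and solving: x = (2.257 − 1)/(4.4 − 1) = 0.37.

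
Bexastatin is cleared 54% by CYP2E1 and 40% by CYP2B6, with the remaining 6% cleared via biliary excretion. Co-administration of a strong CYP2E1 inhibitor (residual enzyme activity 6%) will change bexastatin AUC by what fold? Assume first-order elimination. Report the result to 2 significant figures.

2.0

The CYP2E1 pathway (54% of clearance) drops to 0.06× activity: 0.54 × 0.06 = 0.0324.
CYP2B6 (40%) and the residual 6% are unaffected.
CL_new/CL_old = 0.0324 + 0.4 + 0.06 = 0.4924.
AUC ratio = CL_old/CL_new = 1 / 0.4924 = 2.0.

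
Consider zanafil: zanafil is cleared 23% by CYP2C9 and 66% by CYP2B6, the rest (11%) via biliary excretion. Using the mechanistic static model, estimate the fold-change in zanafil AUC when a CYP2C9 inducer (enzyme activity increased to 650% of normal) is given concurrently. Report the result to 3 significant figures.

0.442

The CYP2C9 pathway (23% of clearance) is boosted to 6.5× activity: 0.23 × 6.5 = 1.495.
CYP2B6 (66%) and the residual 11% are unaffected.
CL_new/CL_old = 1.495 + 0.66 + 0.11 = 2.265.
Since AUC ∝ 1/CL, the ratio is 1 / 2.265 = 0.442.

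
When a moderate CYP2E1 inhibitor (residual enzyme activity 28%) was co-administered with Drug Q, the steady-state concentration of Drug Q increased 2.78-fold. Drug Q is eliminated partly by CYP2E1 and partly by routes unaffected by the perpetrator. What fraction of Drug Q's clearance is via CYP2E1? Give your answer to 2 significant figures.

0.89

Write x for the fraction cleared via CYP2E1. The observed steady-state concentration change means clearance fell to 1/2.78 = 0.3597 of baseline.
Setting x·0.28 + (1 − x) = 0.3597 and solving: x = (0.3597 − 1)/(0.28 − 1) = 0.89.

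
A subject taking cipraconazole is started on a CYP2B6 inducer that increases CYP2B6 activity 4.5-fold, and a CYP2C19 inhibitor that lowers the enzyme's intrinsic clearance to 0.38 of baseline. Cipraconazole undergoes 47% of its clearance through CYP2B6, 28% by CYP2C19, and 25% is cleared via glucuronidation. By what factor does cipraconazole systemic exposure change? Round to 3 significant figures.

CYP2B6: 0.47 × 4.5 = 2.115
CYP2C19: 0.28 × 0.38 = 0.1064
Other: 0.25 (unchanged)
Relative clearance = 2.115 + 0.1064 + 0.25 = 2.4714.
Because systemic exposure varies inversely with clearance, the combined effect is 1 / 2.4714 = 0.405.

0.405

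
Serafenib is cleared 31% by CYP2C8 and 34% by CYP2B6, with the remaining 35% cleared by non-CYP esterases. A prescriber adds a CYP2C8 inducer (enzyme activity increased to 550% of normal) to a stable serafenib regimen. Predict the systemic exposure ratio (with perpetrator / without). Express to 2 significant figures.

0.42

CYP2C8: 0.31 × 5.5 = 1.705
CYP2B6: 0.34 (unchanged)
Other: 0.35 (unchanged)
Relative clearance = 1.705 + 0.34 + 0.35 = 2.395.
Since systemic exposure ∝ 1/CL, the ratio is 1 / 2.395 = 0.42.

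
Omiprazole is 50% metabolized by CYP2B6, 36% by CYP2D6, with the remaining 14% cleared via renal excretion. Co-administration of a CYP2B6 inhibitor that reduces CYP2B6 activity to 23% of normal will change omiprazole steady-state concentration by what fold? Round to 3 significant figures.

1.63

CYP2B6: 0.5 × 0.23 = 0.115
CYP2D6: 0.36 (unchanged)
Other: 0.14 (unchanged)
New clearance relative to baseline: 0.115 + 0.36 + 0.14 = 0.615.
Since steady-state concentration ∝ 1/CL, the ratio is 1 / 0.615 = 1.63.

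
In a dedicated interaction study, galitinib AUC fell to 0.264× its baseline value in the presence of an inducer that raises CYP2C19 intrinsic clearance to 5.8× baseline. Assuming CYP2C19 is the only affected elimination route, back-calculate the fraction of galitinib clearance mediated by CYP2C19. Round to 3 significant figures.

0.581

CL'/CL = 1 / 0.264 = 3.788
5.8·fm + (1 − fm) = 3.788
fm = (3.788 − 1) / (5.8 − 1) = 0.581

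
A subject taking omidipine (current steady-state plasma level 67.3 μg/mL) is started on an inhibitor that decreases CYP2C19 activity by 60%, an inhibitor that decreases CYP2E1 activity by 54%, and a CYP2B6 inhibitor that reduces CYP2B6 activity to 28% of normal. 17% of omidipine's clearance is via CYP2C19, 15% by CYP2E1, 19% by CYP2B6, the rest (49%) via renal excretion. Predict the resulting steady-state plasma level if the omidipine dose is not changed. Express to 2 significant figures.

CYP2C19: 0.17 × 0.4 = 0.068
CYP2E1: 0.15 × 0.46 = 0.069
CYP2B6: 0.19 × 0.28 = 0.0532
Other: 0.49 (unchanged)
New clearance relative to baseline: 0.068 + 0.069 + 0.0532 + 0.49 = 0.6802.
New steady-state plasma level = 67.3 / 0.6802 = 99 μg/mL (concentration scales inversely with clearance).

99 μg/mL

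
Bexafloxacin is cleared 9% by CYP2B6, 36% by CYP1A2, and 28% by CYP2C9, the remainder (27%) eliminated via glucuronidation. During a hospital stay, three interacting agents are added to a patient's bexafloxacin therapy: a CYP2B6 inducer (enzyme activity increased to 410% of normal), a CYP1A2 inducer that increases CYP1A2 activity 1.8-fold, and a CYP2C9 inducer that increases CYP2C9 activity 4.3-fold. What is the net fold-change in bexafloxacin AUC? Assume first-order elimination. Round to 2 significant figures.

The CYP2B6 pathway (9% of clearance) increases to 4.1× activity: 0.09 × 4.1 = 0.369.
The CYP1A2 pathway (36% of clearance) rises to 1.8× activity: 0.36 × 1.8 = 0.648.
The CYP2C9 pathway (28% of clearance) is boosted to 4.3× activity: 0.28 × 4.3 = 1.204.
The remaining 27% of clearance is unaffected.
CL_new/CL_old = 0.369 + 0.648 + 1.204 + 0.27 = 2.491.
AUC ∝ 1/CL: fold-change = 1 / 2.491 = 0.40.

0.40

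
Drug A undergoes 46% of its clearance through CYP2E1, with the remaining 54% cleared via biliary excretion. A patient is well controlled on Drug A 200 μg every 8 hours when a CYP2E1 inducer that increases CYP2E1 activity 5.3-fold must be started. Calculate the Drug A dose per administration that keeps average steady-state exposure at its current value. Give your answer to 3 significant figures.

596 μg

The CYP2E1 pathway (46% of clearance) is boosted to 5.3× activity: 0.46 × 5.3 = 2.438.
The remaining 54% of clearance is unaffected.
New clearance relative to baseline: 2.438 + 0.54 = 2.978.
Css,avg = (dose rate)/CL, so holding Css fixed requires dose ∝ CL: 200 × 2.978 = 596 μg.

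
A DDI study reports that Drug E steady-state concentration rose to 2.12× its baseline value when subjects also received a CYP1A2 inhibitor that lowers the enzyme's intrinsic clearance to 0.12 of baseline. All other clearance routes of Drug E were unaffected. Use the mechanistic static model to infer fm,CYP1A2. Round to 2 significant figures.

CL'/CL = 1 / 2.12 = 0.4717
0.12·fm + (1 − fm) = 0.4717
fm = (0.4717 − 1) / (0.12 − 1) = 0.60

0.60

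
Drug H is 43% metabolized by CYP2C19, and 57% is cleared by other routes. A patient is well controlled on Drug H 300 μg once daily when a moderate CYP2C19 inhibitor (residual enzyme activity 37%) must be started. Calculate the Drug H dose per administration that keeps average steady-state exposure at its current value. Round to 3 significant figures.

219 μg

CYP2C19: 0.43 × 0.37 = 0.1591
Other: 0.57 (unchanged)
Relative clearance = 0.1591 + 0.57 = 0.7291.
Css,avg = (dose rate)/CL, so holding Css fixed requires dose ∝ CL: 300 × 0.7291 = 219 μg.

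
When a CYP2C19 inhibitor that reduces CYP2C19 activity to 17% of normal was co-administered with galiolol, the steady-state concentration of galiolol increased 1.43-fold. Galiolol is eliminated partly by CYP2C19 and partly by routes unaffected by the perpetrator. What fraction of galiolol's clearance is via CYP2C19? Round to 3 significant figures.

Let x = fm,CYP2C19. Because steady-state concentration ∝ 1/CL, relative clearance fell to 1/1.43 = 0.6993.
Setting x·0.17 + (1 − x) = 0.6993 and solving: x = (0.6993 − 1)/(0.17 − 1) = 0.362.

0.362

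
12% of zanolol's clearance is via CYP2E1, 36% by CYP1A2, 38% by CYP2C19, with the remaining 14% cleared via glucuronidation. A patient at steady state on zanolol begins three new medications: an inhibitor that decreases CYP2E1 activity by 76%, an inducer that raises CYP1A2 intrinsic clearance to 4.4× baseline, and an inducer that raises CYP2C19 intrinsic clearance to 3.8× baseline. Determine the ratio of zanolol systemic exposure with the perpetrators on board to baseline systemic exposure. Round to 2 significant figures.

0.31

The CYP2E1 pathway (12% of clearance) drops to 0.24× activity: 0.12 × 0.24 = 0.0288.
The CYP1A2 pathway (36% of clearance) rises to 4.4× activity: 0.36 × 4.4 = 1.584.
The CYP2C19 pathway (38% of clearance) increases to 3.8× activity: 0.38 × 3.8 = 1.444.
Non-CYP routes (14%) are unchanged.
CL_new/CL_old = 0.0288 + 1.584 + 1.444 + 0.14 = 3.1968.
Systemic exposure ∝ 1/CL: fold-change = 1 / 3.1968 = 0.31.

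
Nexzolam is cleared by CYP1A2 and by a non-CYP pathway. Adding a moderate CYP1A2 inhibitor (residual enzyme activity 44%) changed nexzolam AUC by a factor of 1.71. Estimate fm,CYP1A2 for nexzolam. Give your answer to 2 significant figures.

Let fm be the CYP1A2 fraction. New clearance relative to baseline = fm × 0.44 + (1 − fm).
AUC ratio = 1 / (new CL fraction), so new CL fraction = 1 / 1.71 = 0.5848.
fm × 0.44 + 1 − fm = 0.5848  ⇒  fm × (0.44 − 1) = −0.4152  ⇒  fm = 0.74.

0.74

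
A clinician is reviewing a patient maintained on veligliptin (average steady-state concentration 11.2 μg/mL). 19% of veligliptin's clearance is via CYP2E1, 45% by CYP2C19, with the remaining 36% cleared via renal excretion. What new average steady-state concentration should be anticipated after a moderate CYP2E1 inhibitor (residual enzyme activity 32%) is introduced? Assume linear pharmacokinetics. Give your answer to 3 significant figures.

The CYP2E1 pathway (19% of clearance) is reduced to 0.32× activity: 0.19 × 0.32 = 0.0608.
CYP2C19 (45%) and the residual 36% are unaffected.
New clearance relative to baseline: 0.0608 + 0.45 + 0.36 = 0.8708.
With dosing unchanged, average steady-state concentration scales as 1/CL: 11.2 / 0.8708 = 12.9 μg/mL.

12.9 μg/mL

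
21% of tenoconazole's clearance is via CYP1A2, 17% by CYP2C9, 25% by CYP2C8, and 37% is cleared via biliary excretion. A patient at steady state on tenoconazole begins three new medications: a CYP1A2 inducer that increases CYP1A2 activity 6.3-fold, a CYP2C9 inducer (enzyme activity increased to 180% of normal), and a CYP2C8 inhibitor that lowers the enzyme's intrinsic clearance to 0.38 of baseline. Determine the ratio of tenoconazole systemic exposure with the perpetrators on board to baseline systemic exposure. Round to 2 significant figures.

0.48

The CYP1A2 pathway (21% of clearance) is boosted to 6.3× activity: 0.21 × 6.3 = 1.323.
The CYP2C9 pathway (17% of clearance) rises to 1.8× activity: 0.17 × 1.8 = 0.306.
The CYP2C8 pathway (25% of clearance) drops to 0.38× activity: 0.25 × 0.38 = 0.095.
The remaining 37% of clearance is unaffected.
New clearance relative to baseline: 1.323 + 0.306 + 0.095 + 0.37 = 2.094.
Because systemic exposure varies inversely with clearance, the combined effect is 1 / 2.094 = 0.48.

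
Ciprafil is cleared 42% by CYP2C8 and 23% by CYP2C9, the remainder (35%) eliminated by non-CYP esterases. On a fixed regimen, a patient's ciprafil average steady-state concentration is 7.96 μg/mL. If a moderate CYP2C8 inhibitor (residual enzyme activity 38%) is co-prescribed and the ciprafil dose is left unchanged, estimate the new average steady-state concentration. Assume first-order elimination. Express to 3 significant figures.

The CYP2C8 pathway (42% of clearance) drops to 0.38× activity: 0.42 × 0.38 = 0.1596.
CYP2C9 (23%) and the residual 35% are unaffected.
CL_new/CL_old = 0.1596 + 0.23 + 0.35 = 0.7396.
New average steady-state concentration = baseline ÷ relative clearance = 7.96 / 0.7396 = 10.8 μg/mL.

10.8 μg/mL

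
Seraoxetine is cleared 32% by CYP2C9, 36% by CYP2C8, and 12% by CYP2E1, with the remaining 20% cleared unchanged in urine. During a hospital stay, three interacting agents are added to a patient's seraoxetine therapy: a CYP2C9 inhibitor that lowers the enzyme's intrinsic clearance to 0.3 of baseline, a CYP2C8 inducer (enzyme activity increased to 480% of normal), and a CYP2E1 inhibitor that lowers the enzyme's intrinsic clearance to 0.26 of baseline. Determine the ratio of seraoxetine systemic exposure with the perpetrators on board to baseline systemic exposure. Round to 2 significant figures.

The CYP2C9 pathway (32% of clearance) drops to 0.3× activity: 0.32 × 0.3 = 0.096.
The CYP2C8 pathway (36% of clearance) is boosted to 4.8× activity: 0.36 × 4.8 = 1.728.
The CYP2E1 pathway (12% of clearance) drops to 0.26× activity: 0.12 × 0.26 = 0.0312.
Non-CYP routes (20%) are unchanged.
CL_new/CL_old = 0.096 + 1.728 + 0.0312 + 0.2 = 2.0552.
Net systemic exposure ratio = 1 / 2.0552 = 0.49.

0.49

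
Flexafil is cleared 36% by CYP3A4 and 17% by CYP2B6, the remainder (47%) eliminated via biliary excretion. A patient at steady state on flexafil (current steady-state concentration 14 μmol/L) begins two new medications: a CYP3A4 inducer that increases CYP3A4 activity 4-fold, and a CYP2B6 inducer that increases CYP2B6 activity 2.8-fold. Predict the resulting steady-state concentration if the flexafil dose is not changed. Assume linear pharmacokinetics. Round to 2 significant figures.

CYP3A4: 0.36 × 4 = 1.44
CYP2B6: 0.17 × 2.8 = 0.476
Other: 0.47 (unchanged)
New clearance relative to baseline: 1.44 + 0.476 + 0.47 = 2.386.
Steady-state concentration ∝ 1/CL: new value = 14 / 2.386 = 5.9 μmol/L.

5.9 μmol/L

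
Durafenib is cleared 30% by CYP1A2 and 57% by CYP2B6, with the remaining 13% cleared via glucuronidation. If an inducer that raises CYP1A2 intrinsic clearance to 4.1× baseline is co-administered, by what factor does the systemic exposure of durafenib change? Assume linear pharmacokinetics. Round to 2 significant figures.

0.52

CYP1A2: 0.3 × 4.1 = 1.23
CYP2B6: 0.57 (unchanged)
Other: 0.13 (unchanged)
New clearance relative to baseline: 1.23 + 0.57 + 0.13 = 1.93.
Systemic exposure is inversely proportional to clearance, so the fold-change is 1 / 1.93 = 0.52.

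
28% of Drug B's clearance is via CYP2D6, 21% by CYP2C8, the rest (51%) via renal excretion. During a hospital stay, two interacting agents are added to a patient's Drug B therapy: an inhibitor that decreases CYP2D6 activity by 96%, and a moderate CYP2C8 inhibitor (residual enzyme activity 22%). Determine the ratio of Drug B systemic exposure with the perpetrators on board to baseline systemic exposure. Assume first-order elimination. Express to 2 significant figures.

1.8

CYP2D6: 0.28 × 0.04 = 0.0112
CYP2C8: 0.21 × 0.22 = 0.0462
Other: 0.51 (unchanged)
CL_new/CL_old = 0.0112 + 0.0462 + 0.51 = 0.5674.
Systemic exposure ∝ 1/CL: fold-change = 1 / 0.5674 = 1.8.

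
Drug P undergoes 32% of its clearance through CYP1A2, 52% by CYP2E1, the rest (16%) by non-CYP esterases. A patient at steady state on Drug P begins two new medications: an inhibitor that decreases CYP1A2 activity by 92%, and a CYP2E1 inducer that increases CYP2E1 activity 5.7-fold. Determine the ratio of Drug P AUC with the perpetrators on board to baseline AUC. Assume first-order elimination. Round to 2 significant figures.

The CYP1A2 pathway (32% of clearance) is reduced to 0.08× activity: 0.32 × 0.08 = 0.0256.
The CYP2E1 pathway (52% of clearance) is boosted to 5.7× activity: 0.52 × 5.7 = 2.964.
The remaining 16% of clearance is unaffected.
Relative clearance = 0.0256 + 2.964 + 0.16 = 3.1496.
AUC ∝ 1/CL: fold-change = 1 / 3.1496 = 0.32.

0.32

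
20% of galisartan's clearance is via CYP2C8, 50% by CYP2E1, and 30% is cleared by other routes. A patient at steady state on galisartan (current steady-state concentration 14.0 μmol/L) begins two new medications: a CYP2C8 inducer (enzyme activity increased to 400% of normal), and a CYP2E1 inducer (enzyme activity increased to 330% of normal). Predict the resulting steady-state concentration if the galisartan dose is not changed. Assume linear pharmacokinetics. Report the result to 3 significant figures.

The CYP2C8 pathway (20% of clearance) increases to 4× activity: 0.2 × 4 = 0.8.
The CYP2E1 pathway (50% of clearance) is boosted to 3.3× activity: 0.5 × 3.3 = 1.65.
The remaining 30% of clearance is unaffected.
New clearance relative to baseline: 0.8 + 1.65 + 0.3 = 2.75.
Dividing the baseline by the relative clearance: 14.0 / 2.75 = 5.09 μmol/L.

5.09 μmol/L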